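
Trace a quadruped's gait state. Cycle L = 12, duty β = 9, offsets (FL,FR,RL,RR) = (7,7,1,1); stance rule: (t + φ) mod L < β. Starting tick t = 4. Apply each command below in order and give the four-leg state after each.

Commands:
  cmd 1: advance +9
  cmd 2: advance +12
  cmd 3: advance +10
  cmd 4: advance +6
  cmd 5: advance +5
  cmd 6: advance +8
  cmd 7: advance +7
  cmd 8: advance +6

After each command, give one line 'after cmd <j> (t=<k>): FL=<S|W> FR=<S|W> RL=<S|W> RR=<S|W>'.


after cmd 1 (t=13): FL=S FR=S RL=S RR=S
after cmd 2 (t=25): FL=S FR=S RL=S RR=S
after cmd 3 (t=35): FL=S FR=S RL=S RR=S
after cmd 4 (t=41): FL=S FR=S RL=S RR=S
after cmd 5 (t=46): FL=S FR=S RL=W RR=W
after cmd 6 (t=54): FL=S FR=S RL=S RR=S
after cmd 7 (t=61): FL=S FR=S RL=S RR=S
after cmd 8 (t=67): FL=S FR=S RL=S RR=S

start t=4: FL=W FR=W RL=S RR=S
cmd 1: advance +9 → t=13, phase=(8,8,2,2) → FL=S FR=S RL=S RR=S
cmd 2: advance +12 → t=25, phase=(8,8,2,2) → FL=S FR=S RL=S RR=S
cmd 3: advance +10 → t=35, phase=(6,6,0,0) → FL=S FR=S RL=S RR=S
cmd 4: advance +6 → t=41, phase=(0,0,6,6) → FL=S FR=S RL=S RR=S
cmd 5: advance +5 → t=46, phase=(5,5,11,11) → FL=S FR=S RL=W RR=W
cmd 6: advance +8 → t=54, phase=(1,1,7,7) → FL=S FR=S RL=S RR=S
cmd 7: advance +7 → t=61, phase=(8,8,2,2) → FL=S FR=S RL=S RR=S
cmd 8: advance +6 → t=67, phase=(2,2,8,8) → FL=S FR=S RL=S RR=S


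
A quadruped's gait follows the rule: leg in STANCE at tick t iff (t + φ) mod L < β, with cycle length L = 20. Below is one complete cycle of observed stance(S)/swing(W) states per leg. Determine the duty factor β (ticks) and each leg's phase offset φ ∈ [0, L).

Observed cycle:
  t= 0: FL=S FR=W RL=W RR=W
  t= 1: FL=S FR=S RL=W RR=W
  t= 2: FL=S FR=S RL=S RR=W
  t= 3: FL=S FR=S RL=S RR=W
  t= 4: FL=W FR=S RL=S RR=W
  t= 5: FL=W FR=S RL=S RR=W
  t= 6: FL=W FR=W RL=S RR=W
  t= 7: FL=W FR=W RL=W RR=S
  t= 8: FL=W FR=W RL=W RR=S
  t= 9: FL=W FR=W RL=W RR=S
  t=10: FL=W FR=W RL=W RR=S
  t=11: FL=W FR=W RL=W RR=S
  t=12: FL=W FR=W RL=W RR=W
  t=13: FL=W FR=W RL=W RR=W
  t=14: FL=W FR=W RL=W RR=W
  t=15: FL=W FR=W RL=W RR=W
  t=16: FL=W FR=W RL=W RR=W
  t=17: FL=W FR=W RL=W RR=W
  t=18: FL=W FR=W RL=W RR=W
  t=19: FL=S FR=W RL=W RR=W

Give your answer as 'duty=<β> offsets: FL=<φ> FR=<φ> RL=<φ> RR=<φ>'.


duty=5 offsets: FL=1 FR=19 RL=18 RR=13

duty β = stance ticks per leg = 5
FL: stance ticks = 5; W→S at t=19 → φ=1
FR: stance ticks = 5; W→S at t=1 → φ=19
RL: stance ticks = 5; W→S at t=2 → φ=18
RR: stance ticks = 5; W→S at t=7 → φ=13


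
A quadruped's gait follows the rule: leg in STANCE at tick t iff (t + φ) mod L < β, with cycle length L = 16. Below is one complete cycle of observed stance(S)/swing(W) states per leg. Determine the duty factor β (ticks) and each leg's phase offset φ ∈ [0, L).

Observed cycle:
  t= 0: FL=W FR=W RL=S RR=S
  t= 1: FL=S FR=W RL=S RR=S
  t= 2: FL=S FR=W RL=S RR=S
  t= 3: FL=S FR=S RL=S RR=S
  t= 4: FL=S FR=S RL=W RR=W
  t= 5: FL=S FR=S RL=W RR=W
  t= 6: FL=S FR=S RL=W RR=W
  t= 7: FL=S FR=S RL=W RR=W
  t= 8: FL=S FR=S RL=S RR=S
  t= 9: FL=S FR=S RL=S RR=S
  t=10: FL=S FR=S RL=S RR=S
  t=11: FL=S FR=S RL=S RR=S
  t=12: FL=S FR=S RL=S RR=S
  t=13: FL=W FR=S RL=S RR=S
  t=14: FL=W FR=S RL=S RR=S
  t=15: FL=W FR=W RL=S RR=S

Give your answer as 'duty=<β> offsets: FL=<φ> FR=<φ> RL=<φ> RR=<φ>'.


duty=12 offsets: FL=15 FR=13 RL=8 RR=8

duty β = stance ticks per leg = 12
FL: stance ticks = 12; W→S at t=1 → φ=15
FR: stance ticks = 12; W→S at t=3 → φ=13
RL: stance ticks = 12; W→S at t=8 → φ=8
RR: stance ticks = 12; W→S at t=8 → φ=8


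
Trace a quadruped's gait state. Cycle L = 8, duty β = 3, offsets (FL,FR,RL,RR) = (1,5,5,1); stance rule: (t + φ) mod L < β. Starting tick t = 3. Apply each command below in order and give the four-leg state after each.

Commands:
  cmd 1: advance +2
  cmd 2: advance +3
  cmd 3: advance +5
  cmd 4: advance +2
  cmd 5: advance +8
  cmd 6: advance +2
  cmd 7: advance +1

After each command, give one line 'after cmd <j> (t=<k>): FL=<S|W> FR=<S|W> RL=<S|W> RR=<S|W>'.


after cmd 1 (t=5): FL=W FR=S RL=S RR=W
after cmd 2 (t=8): FL=S FR=W RL=W RR=S
after cmd 3 (t=13): FL=W FR=S RL=S RR=W
after cmd 4 (t=15): FL=S FR=W RL=W RR=S
after cmd 5 (t=23): FL=S FR=W RL=W RR=S
after cmd 6 (t=25): FL=S FR=W RL=W RR=S
after cmd 7 (t=26): FL=W FR=W RL=W RR=W

start t=3: FL=W FR=S RL=S RR=W
cmd 1: advance +2 → t=5, phase=(6,2,2,6) → FL=W FR=S RL=S RR=W
cmd 2: advance +3 → t=8, phase=(1,5,5,1) → FL=S FR=W RL=W RR=S
cmd 3: advance +5 → t=13, phase=(6,2,2,6) → FL=W FR=S RL=S RR=W
cmd 4: advance +2 → t=15, phase=(0,4,4,0) → FL=S FR=W RL=W RR=S
cmd 5: advance +8 → t=23, phase=(0,4,4,0) → FL=S FR=W RL=W RR=S
cmd 6: advance +2 → t=25, phase=(2,6,6,2) → FL=S FR=W RL=W RR=S
cmd 7: advance +1 → t=26, phase=(3,7,7,3) → FL=W FR=W RL=W RR=W


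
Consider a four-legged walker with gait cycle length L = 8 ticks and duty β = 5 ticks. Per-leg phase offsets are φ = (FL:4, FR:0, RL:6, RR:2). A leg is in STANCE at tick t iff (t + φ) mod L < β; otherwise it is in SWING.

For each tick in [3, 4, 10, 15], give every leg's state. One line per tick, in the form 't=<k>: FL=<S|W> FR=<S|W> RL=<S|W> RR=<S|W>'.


t=3: phase=(7,3,1,5) vs β=5 → FL=W FR=S RL=S RR=W
t=4: phase=(0,4,2,6) vs β=5 → FL=S FR=S RL=S RR=W
t=10: phase=(6,2,0,4) vs β=5 → FL=W FR=S RL=S RR=S
t=15: phase=(3,7,5,1) vs β=5 → FL=S FR=W RL=W RR=S

t=3: FL=W FR=S RL=S RR=W
t=4: FL=S FR=S RL=S RR=W
t=10: FL=W FR=S RL=S RR=S
t=15: FL=S FR=W RL=W RR=S


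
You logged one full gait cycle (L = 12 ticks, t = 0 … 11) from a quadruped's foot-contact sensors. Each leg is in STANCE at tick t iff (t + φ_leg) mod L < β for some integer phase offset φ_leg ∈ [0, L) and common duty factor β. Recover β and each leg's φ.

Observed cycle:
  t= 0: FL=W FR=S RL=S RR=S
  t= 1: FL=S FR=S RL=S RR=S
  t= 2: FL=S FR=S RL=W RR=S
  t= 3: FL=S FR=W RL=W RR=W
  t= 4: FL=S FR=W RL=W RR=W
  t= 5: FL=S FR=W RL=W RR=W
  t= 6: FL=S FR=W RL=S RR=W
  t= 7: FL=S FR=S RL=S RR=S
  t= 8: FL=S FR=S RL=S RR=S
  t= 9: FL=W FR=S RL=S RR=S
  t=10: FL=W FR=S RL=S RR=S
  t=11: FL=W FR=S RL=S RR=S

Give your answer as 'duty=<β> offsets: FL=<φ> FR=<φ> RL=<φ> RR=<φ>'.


duty β = stance ticks per leg = 8
FL: stance ticks = 8; W→S at t=1 → φ=11
FR: stance ticks = 8; W→S at t=7 → φ=5
RL: stance ticks = 8; W→S at t=6 → φ=6
RR: stance ticks = 8; W→S at t=7 → φ=5

duty=8 offsets: FL=11 FR=5 RL=6 RR=5


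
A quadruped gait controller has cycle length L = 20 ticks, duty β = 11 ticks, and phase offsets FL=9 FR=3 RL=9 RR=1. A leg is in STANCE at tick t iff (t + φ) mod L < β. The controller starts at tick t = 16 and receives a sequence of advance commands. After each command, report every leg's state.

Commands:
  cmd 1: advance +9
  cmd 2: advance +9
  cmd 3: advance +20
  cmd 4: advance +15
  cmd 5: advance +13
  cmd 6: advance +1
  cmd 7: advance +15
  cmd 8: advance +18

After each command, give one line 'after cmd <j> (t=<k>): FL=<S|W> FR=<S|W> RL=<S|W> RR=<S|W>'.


after cmd 1 (t=25): FL=W FR=S RL=W RR=S
after cmd 2 (t=34): FL=S FR=W RL=S RR=W
after cmd 3 (t=54): FL=S FR=W RL=S RR=W
after cmd 4 (t=69): FL=W FR=W RL=W RR=S
after cmd 5 (t=82): FL=W FR=S RL=W RR=S
after cmd 6 (t=83): FL=W FR=S RL=W RR=S
after cmd 7 (t=98): FL=S FR=S RL=S RR=W
after cmd 8 (t=116): FL=S FR=W RL=S RR=W

start t=16: FL=S FR=W RL=S RR=W
cmd 1: advance +9 → t=25, phase=(14,8,14,6) → FL=W FR=S RL=W RR=S
cmd 2: advance +9 → t=34, phase=(3,17,3,15) → FL=S FR=W RL=S RR=W
cmd 3: advance +20 → t=54, phase=(3,17,3,15) → FL=S FR=W RL=S RR=W
cmd 4: advance +15 → t=69, phase=(18,12,18,10) → FL=W FR=W RL=W RR=S
cmd 5: advance +13 → t=82, phase=(11,5,11,3) → FL=W FR=S RL=W RR=S
cmd 6: advance +1 → t=83, phase=(12,6,12,4) → FL=W FR=S RL=W RR=S
cmd 7: advance +15 → t=98, phase=(7,1,7,19) → FL=S FR=S RL=S RR=W
cmd 8: advance +18 → t=116, phase=(5,19,5,17) → FL=S FR=W RL=S RR=W


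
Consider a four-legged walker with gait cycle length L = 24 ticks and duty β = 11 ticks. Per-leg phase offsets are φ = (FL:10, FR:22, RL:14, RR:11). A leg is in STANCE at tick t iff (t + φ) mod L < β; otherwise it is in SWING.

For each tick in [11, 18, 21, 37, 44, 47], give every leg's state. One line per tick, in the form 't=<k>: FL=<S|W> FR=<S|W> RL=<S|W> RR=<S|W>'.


t=11: phase=(21,9,1,22) vs β=11 → FL=W FR=S RL=S RR=W
t=18: phase=(4,16,8,5) vs β=11 → FL=S FR=W RL=S RR=S
t=21: phase=(7,19,11,8) vs β=11 → FL=S FR=W RL=W RR=S
t=37: phase=(23,11,3,0) vs β=11 → FL=W FR=W RL=S RR=S
t=44: phase=(6,18,10,7) vs β=11 → FL=S FR=W RL=S RR=S
t=47: phase=(9,21,13,10) vs β=11 → FL=S FR=W RL=W RR=S

t=11: FL=W FR=S RL=S RR=W
t=18: FL=S FR=W RL=S RR=S
t=21: FL=S FR=W RL=W RR=S
t=37: FL=W FR=W RL=S RR=S
t=44: FL=S FR=W RL=S RR=S
t=47: FL=S FR=W RL=W RR=S


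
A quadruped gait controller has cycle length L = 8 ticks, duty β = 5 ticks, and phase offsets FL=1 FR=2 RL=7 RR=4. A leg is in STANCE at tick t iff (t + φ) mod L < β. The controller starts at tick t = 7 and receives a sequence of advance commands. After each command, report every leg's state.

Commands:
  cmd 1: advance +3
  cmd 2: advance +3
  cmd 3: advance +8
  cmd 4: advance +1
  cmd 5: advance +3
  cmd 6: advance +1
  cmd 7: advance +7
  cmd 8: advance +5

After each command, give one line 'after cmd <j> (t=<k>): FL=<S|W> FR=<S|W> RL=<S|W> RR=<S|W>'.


after cmd 1 (t=10): FL=S FR=S RL=S RR=W
after cmd 2 (t=13): FL=W FR=W RL=S RR=S
after cmd 3 (t=21): FL=W FR=W RL=S RR=S
after cmd 4 (t=22): FL=W FR=S RL=W RR=S
after cmd 5 (t=25): FL=S FR=S RL=S RR=W
after cmd 6 (t=26): FL=S FR=S RL=S RR=W
after cmd 7 (t=33): FL=S FR=S RL=S RR=W
after cmd 8 (t=38): FL=W FR=S RL=W RR=S

start t=7: FL=S FR=S RL=W RR=S
cmd 1: advance +3 → t=10, phase=(3,4,1,6) → FL=S FR=S RL=S RR=W
cmd 2: advance +3 → t=13, phase=(6,7,4,1) → FL=W FR=W RL=S RR=S
cmd 3: advance +8 → t=21, phase=(6,7,4,1) → FL=W FR=W RL=S RR=S
cmd 4: advance +1 → t=22, phase=(7,0,5,2) → FL=W FR=S RL=W RR=S
cmd 5: advance +3 → t=25, phase=(2,3,0,5) → FL=S FR=S RL=S RR=W
cmd 6: advance +1 → t=26, phase=(3,4,1,6) → FL=S FR=S RL=S RR=W
cmd 7: advance +7 → t=33, phase=(2,3,0,5) → FL=S FR=S RL=S RR=W
cmd 8: advance +5 → t=38, phase=(7,0,5,2) → FL=W FR=S RL=W RR=S


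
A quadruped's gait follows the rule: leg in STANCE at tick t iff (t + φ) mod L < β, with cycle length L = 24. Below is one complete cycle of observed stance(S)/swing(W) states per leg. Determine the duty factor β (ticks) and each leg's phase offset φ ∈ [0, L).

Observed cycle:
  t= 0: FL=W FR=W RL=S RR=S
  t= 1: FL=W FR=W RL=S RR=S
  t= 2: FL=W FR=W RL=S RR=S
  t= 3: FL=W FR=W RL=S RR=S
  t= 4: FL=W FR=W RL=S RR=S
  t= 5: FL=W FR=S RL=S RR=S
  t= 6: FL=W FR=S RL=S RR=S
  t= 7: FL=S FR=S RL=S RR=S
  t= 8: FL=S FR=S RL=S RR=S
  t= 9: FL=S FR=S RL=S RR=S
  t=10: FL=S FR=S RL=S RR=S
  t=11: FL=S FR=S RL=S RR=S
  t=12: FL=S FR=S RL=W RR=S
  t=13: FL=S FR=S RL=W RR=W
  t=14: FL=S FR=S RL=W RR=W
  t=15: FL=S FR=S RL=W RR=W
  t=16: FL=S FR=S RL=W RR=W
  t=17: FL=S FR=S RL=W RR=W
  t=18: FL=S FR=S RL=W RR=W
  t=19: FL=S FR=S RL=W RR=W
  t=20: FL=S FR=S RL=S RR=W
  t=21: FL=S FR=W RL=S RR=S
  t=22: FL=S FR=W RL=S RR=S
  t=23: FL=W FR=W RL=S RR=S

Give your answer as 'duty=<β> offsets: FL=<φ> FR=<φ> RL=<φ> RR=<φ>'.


duty β = stance ticks per leg = 16
FL: stance ticks = 16; W→S at t=7 → φ=17
FR: stance ticks = 16; W→S at t=5 → φ=19
RL: stance ticks = 16; W→S at t=20 → φ=4
RR: stance ticks = 16; W→S at t=21 → φ=3

duty=16 offsets: FL=17 FR=19 RL=4 RR=3


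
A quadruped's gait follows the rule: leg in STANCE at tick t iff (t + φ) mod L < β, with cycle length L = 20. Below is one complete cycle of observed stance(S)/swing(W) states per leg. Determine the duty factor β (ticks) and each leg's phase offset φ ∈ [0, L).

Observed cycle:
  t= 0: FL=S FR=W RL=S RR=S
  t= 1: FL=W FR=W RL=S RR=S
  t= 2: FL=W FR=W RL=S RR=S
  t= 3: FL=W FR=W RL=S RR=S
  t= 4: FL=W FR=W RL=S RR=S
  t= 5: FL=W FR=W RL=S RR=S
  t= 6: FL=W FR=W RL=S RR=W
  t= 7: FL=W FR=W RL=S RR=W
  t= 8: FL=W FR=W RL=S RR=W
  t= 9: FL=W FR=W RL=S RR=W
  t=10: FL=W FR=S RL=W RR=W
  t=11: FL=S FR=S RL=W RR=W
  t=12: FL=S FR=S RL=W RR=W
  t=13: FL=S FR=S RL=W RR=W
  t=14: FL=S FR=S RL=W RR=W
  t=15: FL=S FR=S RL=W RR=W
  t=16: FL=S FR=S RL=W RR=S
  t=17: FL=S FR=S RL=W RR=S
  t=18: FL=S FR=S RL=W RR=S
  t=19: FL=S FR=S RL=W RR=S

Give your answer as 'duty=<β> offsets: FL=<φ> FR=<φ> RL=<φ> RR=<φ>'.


duty=10 offsets: FL=9 FR=10 RL=0 RR=4

duty β = stance ticks per leg = 10
FL: stance ticks = 10; W→S at t=11 → φ=9
FR: stance ticks = 10; W→S at t=10 → φ=10
RL: stance ticks = 10; W→S at t=0 → φ=0
RR: stance ticks = 10; W→S at t=16 → φ=4


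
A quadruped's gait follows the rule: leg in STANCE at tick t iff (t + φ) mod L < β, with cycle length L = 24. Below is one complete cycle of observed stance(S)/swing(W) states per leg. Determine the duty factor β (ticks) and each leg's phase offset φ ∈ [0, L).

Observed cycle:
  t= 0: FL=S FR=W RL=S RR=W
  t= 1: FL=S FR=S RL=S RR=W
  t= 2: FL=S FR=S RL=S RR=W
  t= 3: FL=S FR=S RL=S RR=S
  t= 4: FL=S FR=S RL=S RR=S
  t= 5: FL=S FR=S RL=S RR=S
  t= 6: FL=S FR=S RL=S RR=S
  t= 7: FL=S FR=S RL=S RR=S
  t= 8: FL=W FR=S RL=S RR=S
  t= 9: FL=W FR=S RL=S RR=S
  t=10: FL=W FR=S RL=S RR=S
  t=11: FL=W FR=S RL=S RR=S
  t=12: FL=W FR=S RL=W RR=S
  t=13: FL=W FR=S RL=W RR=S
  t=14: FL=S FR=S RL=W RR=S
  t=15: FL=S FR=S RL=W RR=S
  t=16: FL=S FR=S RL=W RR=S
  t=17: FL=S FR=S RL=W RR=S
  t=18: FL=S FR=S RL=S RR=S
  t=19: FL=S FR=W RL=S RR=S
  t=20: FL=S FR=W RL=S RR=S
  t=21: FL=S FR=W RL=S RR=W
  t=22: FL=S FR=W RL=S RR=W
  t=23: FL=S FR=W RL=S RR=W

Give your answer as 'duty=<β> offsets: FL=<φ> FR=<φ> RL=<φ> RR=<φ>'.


duty β = stance ticks per leg = 18
FL: stance ticks = 18; W→S at t=14 → φ=10
FR: stance ticks = 18; W→S at t=1 → φ=23
RL: stance ticks = 18; W→S at t=18 → φ=6
RR: stance ticks = 18; W→S at t=3 → φ=21

duty=18 offsets: FL=10 FR=23 RL=6 RR=21


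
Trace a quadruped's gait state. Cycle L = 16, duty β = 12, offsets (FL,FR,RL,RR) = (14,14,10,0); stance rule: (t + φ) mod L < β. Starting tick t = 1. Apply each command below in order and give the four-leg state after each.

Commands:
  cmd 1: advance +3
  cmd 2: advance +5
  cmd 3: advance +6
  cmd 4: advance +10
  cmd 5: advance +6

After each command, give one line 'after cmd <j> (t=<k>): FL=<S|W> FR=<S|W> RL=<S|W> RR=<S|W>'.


after cmd 1 (t=4): FL=S FR=S RL=W RR=S
after cmd 2 (t=9): FL=S FR=S RL=S RR=S
after cmd 3 (t=15): FL=W FR=W RL=S RR=W
after cmd 4 (t=25): FL=S FR=S RL=S RR=S
after cmd 5 (t=31): FL=W FR=W RL=S RR=W

start t=1: FL=W FR=W RL=S RR=S
cmd 1: advance +3 → t=4, phase=(2,2,14,4) → FL=S FR=S RL=W RR=S
cmd 2: advance +5 → t=9, phase=(7,7,3,9) → FL=S FR=S RL=S RR=S
cmd 3: advance +6 → t=15, phase=(13,13,9,15) → FL=W FR=W RL=S RR=W
cmd 4: advance +10 → t=25, phase=(7,7,3,9) → FL=S FR=S RL=S RR=S
cmd 5: advance +6 → t=31, phase=(13,13,9,15) → FL=W FR=W RL=S RR=W


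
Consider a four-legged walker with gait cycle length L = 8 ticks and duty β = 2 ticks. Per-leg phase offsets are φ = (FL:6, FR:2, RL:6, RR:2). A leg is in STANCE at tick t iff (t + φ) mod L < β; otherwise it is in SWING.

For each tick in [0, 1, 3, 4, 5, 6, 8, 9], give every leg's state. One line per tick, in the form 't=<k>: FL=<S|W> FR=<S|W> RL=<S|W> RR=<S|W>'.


t=0: phase=(6,2,6,2) vs β=2 → FL=W FR=W RL=W RR=W
t=1: phase=(7,3,7,3) vs β=2 → FL=W FR=W RL=W RR=W
t=3: phase=(1,5,1,5) vs β=2 → FL=S FR=W RL=S RR=W
t=4: phase=(2,6,2,6) vs β=2 → FL=W FR=W RL=W RR=W
t=5: phase=(3,7,3,7) vs β=2 → FL=W FR=W RL=W RR=W
t=6: phase=(4,0,4,0) vs β=2 → FL=W FR=S RL=W RR=S
t=8: phase=(6,2,6,2) vs β=2 → FL=W FR=W RL=W RR=W
t=9: phase=(7,3,7,3) vs β=2 → FL=W FR=W RL=W RR=W

t=0: FL=W FR=W RL=W RR=W
t=1: FL=W FR=W RL=W RR=W
t=3: FL=S FR=W RL=S RR=W
t=4: FL=W FR=W RL=W RR=W
t=5: FL=W FR=W RL=W RR=W
t=6: FL=W FR=S RL=W RR=S
t=8: FL=W FR=W RL=W RR=W
t=9: FL=W FR=W RL=W RR=W


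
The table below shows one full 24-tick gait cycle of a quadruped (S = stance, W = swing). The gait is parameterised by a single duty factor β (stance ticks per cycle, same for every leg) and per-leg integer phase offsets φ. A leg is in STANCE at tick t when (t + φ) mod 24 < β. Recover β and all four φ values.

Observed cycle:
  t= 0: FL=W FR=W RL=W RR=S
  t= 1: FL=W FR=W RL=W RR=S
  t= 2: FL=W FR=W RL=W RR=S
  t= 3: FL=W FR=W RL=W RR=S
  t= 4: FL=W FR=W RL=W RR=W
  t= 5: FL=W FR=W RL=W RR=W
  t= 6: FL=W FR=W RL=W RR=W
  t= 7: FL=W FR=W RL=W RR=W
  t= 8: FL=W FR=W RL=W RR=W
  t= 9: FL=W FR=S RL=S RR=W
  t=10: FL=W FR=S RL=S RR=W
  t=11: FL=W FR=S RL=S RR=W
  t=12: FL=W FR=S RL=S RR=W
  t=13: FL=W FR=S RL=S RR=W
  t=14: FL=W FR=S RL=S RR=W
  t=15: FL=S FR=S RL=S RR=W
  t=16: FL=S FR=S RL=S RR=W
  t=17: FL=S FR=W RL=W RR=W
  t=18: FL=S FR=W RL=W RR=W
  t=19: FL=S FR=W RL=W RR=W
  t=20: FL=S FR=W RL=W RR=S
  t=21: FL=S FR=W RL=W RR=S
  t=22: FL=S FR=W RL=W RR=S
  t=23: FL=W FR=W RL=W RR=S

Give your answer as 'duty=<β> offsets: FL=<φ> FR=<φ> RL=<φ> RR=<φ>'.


duty β = stance ticks per leg = 8
FL: stance ticks = 8; W→S at t=15 → φ=9
FR: stance ticks = 8; W→S at t=9 → φ=15
RL: stance ticks = 8; W→S at t=9 → φ=15
RR: stance ticks = 8; W→S at t=20 → φ=4

duty=8 offsets: FL=9 FR=15 RL=15 RR=4


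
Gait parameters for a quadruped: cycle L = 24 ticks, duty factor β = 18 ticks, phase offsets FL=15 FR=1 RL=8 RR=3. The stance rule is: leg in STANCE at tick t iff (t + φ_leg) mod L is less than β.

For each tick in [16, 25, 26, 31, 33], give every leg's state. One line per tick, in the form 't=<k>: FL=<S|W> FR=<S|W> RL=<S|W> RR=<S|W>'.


t=16: phase=(7,17,0,19) vs β=18 → FL=S FR=S RL=S RR=W
t=25: phase=(16,2,9,4) vs β=18 → FL=S FR=S RL=S RR=S
t=26: phase=(17,3,10,5) vs β=18 → FL=S FR=S RL=S RR=S
t=31: phase=(22,8,15,10) vs β=18 → FL=W FR=S RL=S RR=S
t=33: phase=(0,10,17,12) vs β=18 → FL=S FR=S RL=S RR=S

t=16: FL=S FR=S RL=S RR=W
t=25: FL=S FR=S RL=S RR=S
t=26: FL=S FR=S RL=S RR=S
t=31: FL=W FR=S RL=S RR=S
t=33: FL=S FR=S RL=S RR=S


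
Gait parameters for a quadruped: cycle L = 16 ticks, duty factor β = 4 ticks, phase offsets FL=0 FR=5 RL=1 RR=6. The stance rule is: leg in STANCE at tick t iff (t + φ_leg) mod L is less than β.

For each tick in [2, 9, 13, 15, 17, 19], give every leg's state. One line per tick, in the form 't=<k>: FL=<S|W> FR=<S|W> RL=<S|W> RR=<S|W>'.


t=2: phase=(2,7,3,8) vs β=4 → FL=S FR=W RL=S RR=W
t=9: phase=(9,14,10,15) vs β=4 → FL=W FR=W RL=W RR=W
t=13: phase=(13,2,14,3) vs β=4 → FL=W FR=S RL=W RR=S
t=15: phase=(15,4,0,5) vs β=4 → FL=W FR=W RL=S RR=W
t=17: phase=(1,6,2,7) vs β=4 → FL=S FR=W RL=S RR=W
t=19: phase=(3,8,4,9) vs β=4 → FL=S FR=W RL=W RR=W

t=2: FL=S FR=W RL=S RR=W
t=9: FL=W FR=W RL=W RR=W
t=13: FL=W FR=S RL=W RR=S
t=15: FL=W FR=W RL=S RR=W
t=17: FL=S FR=W RL=S RR=W
t=19: FL=S FR=W RL=W RR=W


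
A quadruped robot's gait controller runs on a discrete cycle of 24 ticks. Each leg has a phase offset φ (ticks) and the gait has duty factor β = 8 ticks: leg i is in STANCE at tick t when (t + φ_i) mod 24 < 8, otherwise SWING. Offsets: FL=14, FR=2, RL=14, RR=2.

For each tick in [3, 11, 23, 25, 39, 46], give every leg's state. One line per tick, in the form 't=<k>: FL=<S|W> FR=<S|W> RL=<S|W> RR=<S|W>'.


t=3: phase=(17,5,17,5) vs β=8 → FL=W FR=S RL=W RR=S
t=11: phase=(1,13,1,13) vs β=8 → FL=S FR=W RL=S RR=W
t=23: phase=(13,1,13,1) vs β=8 → FL=W FR=S RL=W RR=S
t=25: phase=(15,3,15,3) vs β=8 → FL=W FR=S RL=W RR=S
t=39: phase=(5,17,5,17) vs β=8 → FL=S FR=W RL=S RR=W
t=46: phase=(12,0,12,0) vs β=8 → FL=W FR=S RL=W RR=S

t=3: FL=W FR=S RL=W RR=S
t=11: FL=S FR=W RL=S RR=W
t=23: FL=W FR=S RL=W RR=S
t=25: FL=W FR=S RL=W RR=S
t=39: FL=S FR=W RL=S RR=W
t=46: FL=W FR=S RL=W RR=S


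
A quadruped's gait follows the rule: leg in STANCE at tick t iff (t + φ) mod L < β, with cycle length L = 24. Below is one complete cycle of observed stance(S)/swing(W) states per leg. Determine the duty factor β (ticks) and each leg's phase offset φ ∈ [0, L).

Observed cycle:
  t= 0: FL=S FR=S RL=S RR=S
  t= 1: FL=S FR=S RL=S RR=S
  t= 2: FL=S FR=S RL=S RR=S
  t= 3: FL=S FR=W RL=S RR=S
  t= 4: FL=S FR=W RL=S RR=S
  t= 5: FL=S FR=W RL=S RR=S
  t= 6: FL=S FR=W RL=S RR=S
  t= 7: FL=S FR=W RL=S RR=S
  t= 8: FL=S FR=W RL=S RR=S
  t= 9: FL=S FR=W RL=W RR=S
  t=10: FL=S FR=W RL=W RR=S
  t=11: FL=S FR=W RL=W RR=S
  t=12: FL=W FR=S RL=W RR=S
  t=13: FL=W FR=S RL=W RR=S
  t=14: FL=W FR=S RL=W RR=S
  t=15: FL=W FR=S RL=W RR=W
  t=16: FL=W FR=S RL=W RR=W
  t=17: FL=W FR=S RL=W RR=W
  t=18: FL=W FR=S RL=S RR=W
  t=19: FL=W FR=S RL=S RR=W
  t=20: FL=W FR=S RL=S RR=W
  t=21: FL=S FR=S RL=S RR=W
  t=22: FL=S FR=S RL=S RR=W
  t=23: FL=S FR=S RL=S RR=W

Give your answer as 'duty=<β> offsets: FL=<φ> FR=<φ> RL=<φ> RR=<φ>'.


duty β = stance ticks per leg = 15
FL: stance ticks = 15; W→S at t=21 → φ=3
FR: stance ticks = 15; W→S at t=12 → φ=12
RL: stance ticks = 15; W→S at t=18 → φ=6
RR: stance ticks = 15; W→S at t=0 → φ=0

duty=15 offsets: FL=3 FR=12 RL=6 RR=0


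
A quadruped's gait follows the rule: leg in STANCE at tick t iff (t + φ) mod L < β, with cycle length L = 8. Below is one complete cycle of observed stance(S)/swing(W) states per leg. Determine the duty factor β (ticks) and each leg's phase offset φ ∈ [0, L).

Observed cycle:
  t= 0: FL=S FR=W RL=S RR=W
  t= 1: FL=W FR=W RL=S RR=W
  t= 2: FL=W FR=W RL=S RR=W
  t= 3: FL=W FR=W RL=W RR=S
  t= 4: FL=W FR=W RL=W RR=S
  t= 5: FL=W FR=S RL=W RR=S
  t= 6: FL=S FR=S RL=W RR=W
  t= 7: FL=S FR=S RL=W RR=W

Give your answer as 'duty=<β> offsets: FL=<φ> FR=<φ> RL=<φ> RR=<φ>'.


duty=3 offsets: FL=2 FR=3 RL=0 RR=5

duty β = stance ticks per leg = 3
FL: stance ticks = 3; W→S at t=6 → φ=2
FR: stance ticks = 3; W→S at t=5 → φ=3
RL: stance ticks = 3; W→S at t=0 → φ=0
RR: stance ticks = 3; W→S at t=3 → φ=5


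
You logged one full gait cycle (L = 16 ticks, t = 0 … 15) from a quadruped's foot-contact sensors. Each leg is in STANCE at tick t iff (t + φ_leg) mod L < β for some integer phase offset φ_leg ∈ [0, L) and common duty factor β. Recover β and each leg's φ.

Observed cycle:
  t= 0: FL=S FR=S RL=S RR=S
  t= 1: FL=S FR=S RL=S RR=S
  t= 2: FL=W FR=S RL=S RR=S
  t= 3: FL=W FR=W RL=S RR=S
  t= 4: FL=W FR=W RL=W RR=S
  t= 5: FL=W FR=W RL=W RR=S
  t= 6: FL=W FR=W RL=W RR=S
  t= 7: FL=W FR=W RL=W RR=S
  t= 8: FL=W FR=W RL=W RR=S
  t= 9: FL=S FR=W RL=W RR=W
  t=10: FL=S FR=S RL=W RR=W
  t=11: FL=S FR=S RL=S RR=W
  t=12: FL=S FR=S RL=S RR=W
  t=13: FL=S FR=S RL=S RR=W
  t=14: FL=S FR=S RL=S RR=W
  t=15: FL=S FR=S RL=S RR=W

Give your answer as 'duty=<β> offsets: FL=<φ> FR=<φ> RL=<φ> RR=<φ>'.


duty β = stance ticks per leg = 9
FL: stance ticks = 9; W→S at t=9 → φ=7
FR: stance ticks = 9; W→S at t=10 → φ=6
RL: stance ticks = 9; W→S at t=11 → φ=5
RR: stance ticks = 9; W→S at t=0 → φ=0

duty=9 offsets: FL=7 FR=6 RL=5 RR=0


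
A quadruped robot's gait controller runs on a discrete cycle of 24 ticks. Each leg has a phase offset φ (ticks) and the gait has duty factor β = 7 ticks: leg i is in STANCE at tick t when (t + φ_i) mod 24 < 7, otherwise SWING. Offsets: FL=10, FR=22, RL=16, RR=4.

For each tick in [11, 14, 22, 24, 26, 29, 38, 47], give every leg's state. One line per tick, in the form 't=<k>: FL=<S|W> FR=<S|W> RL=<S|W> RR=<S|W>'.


t=11: FL=W FR=W RL=S RR=W
t=14: FL=S FR=W RL=S RR=W
t=22: FL=W FR=W RL=W RR=S
t=24: FL=W FR=W RL=W RR=S
t=26: FL=W FR=S RL=W RR=S
t=29: FL=W FR=S RL=W RR=W
t=38: FL=S FR=W RL=S RR=W
t=47: FL=W FR=W RL=W RR=S

t=11: phase=(21,9,3,15) vs β=7 → FL=W FR=W RL=S RR=W
t=14: phase=(0,12,6,18) vs β=7 → FL=S FR=W RL=S RR=W
t=22: phase=(8,20,14,2) vs β=7 → FL=W FR=W RL=W RR=S
t=24: phase=(10,22,16,4) vs β=7 → FL=W FR=W RL=W RR=S
t=26: phase=(12,0,18,6) vs β=7 → FL=W FR=S RL=W RR=S
t=29: phase=(15,3,21,9) vs β=7 → FL=W FR=S RL=W RR=W
t=38: phase=(0,12,6,18) vs β=7 → FL=S FR=W RL=S RR=W
t=47: phase=(9,21,15,3) vs β=7 → FL=W FR=W RL=W RR=S


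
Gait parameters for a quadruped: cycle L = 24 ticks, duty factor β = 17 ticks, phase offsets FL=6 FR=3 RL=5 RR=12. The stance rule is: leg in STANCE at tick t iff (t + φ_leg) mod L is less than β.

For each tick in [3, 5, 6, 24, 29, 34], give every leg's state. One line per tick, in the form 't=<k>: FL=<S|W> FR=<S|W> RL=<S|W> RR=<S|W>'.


t=3: FL=S FR=S RL=S RR=S
t=5: FL=S FR=S RL=S RR=W
t=6: FL=S FR=S RL=S RR=W
t=24: FL=S FR=S RL=S RR=S
t=29: FL=S FR=S RL=S RR=W
t=34: FL=S FR=S RL=S RR=W

t=3: phase=(9,6,8,15) vs β=17 → FL=S FR=S RL=S RR=S
t=5: phase=(11,8,10,17) vs β=17 → FL=S FR=S RL=S RR=W
t=6: phase=(12,9,11,18) vs β=17 → FL=S FR=S RL=S RR=W
t=24: phase=(6,3,5,12) vs β=17 → FL=S FR=S RL=S RR=S
t=29: phase=(11,8,10,17) vs β=17 → FL=S FR=S RL=S RR=W
t=34: phase=(16,13,15,22) vs β=17 → FL=S FR=S RL=S RR=W


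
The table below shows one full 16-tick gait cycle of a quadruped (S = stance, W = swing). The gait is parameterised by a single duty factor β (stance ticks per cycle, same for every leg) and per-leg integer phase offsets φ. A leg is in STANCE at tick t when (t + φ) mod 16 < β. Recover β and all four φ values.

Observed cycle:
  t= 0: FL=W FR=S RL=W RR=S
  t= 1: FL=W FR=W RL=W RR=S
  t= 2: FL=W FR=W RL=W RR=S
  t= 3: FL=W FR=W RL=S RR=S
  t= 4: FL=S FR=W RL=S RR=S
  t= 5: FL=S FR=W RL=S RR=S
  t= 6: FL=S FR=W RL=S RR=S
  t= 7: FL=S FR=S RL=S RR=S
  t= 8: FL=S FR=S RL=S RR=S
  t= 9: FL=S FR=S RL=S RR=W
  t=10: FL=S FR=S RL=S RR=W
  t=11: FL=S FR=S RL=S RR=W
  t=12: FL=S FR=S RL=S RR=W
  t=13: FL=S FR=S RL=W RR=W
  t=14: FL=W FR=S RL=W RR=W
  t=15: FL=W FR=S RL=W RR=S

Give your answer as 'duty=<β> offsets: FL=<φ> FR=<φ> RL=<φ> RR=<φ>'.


duty=10 offsets: FL=12 FR=9 RL=13 RR=1

duty β = stance ticks per leg = 10
FL: stance ticks = 10; W→S at t=4 → φ=12
FR: stance ticks = 10; W→S at t=7 → φ=9
RL: stance ticks = 10; W→S at t=3 → φ=13
RR: stance ticks = 10; W→S at t=15 → φ=1


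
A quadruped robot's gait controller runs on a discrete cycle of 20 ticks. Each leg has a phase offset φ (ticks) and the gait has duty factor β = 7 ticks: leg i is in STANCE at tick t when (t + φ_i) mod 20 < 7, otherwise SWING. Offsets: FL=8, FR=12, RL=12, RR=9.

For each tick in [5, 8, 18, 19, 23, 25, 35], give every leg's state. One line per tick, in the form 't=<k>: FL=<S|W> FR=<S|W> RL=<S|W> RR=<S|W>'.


t=5: FL=W FR=W RL=W RR=W
t=8: FL=W FR=S RL=S RR=W
t=18: FL=S FR=W RL=W RR=W
t=19: FL=W FR=W RL=W RR=W
t=23: FL=W FR=W RL=W RR=W
t=25: FL=W FR=W RL=W RR=W
t=35: FL=S FR=W RL=W RR=S

t=5: phase=(13,17,17,14) vs β=7 → FL=W FR=W RL=W RR=W
t=8: phase=(16,0,0,17) vs β=7 → FL=W FR=S RL=S RR=W
t=18: phase=(6,10,10,7) vs β=7 → FL=S FR=W RL=W RR=W
t=19: phase=(7,11,11,8) vs β=7 → FL=W FR=W RL=W RR=W
t=23: phase=(11,15,15,12) vs β=7 → FL=W FR=W RL=W RR=W
t=25: phase=(13,17,17,14) vs β=7 → FL=W FR=W RL=W RR=W
t=35: phase=(3,7,7,4) vs β=7 → FL=S FR=W RL=W RR=S


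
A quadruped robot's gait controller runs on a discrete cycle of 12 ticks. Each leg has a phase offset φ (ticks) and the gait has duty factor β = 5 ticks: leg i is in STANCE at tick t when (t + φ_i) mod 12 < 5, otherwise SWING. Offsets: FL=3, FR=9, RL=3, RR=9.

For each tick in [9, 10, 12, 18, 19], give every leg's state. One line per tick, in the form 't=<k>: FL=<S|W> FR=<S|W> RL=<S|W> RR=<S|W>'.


t=9: phase=(0,6,0,6) vs β=5 → FL=S FR=W RL=S RR=W
t=10: phase=(1,7,1,7) vs β=5 → FL=S FR=W RL=S RR=W
t=12: phase=(3,9,3,9) vs β=5 → FL=S FR=W RL=S RR=W
t=18: phase=(9,3,9,3) vs β=5 → FL=W FR=S RL=W RR=S
t=19: phase=(10,4,10,4) vs β=5 → FL=W FR=S RL=W RR=S

t=9: FL=S FR=W RL=S RR=W
t=10: FL=S FR=W RL=S RR=W
t=12: FL=S FR=W RL=S RR=W
t=18: FL=W FR=S RL=W RR=S
t=19: FL=W FR=S RL=W RR=S


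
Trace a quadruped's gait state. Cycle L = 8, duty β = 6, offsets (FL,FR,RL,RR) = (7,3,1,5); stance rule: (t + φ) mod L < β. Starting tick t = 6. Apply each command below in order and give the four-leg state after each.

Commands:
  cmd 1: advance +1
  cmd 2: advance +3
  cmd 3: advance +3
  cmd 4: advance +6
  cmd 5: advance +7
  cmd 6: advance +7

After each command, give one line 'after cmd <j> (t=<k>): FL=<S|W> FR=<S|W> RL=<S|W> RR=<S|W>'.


after cmd 1 (t=7): FL=W FR=S RL=S RR=S
after cmd 2 (t=10): FL=S FR=S RL=S RR=W
after cmd 3 (t=13): FL=S FR=S RL=W RR=S
after cmd 4 (t=19): FL=S FR=W RL=S RR=S
after cmd 5 (t=26): FL=S FR=S RL=S RR=W
after cmd 6 (t=33): FL=S FR=S RL=S RR=W

start t=6: FL=S FR=S RL=W RR=S
cmd 1: advance +1 → t=7, phase=(6,2,0,4) → FL=W FR=S RL=S RR=S
cmd 2: advance +3 → t=10, phase=(1,5,3,7) → FL=S FR=S RL=S RR=W
cmd 3: advance +3 → t=13, phase=(4,0,6,2) → FL=S FR=S RL=W RR=S
cmd 4: advance +6 → t=19, phase=(2,6,4,0) → FL=S FR=W RL=S RR=S
cmd 5: advance +7 → t=26, phase=(1,5,3,7) → FL=S FR=S RL=S RR=W
cmd 6: advance +7 → t=33, phase=(0,4,2,6) → FL=S FR=S RL=S RR=W


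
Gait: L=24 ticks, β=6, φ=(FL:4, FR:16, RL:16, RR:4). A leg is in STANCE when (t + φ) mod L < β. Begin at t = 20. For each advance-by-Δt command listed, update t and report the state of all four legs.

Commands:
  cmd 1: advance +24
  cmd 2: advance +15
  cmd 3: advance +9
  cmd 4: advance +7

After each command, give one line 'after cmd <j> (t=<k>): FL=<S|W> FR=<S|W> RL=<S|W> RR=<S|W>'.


start t=20: FL=S FR=W RL=W RR=S
cmd 1: advance +24 → t=44, phase=(0,12,12,0) → FL=S FR=W RL=W RR=S
cmd 2: advance +15 → t=59, phase=(15,3,3,15) → FL=W FR=S RL=S RR=W
cmd 3: advance +9 → t=68, phase=(0,12,12,0) → FL=S FR=W RL=W RR=S
cmd 4: advance +7 → t=75, phase=(7,19,19,7) → FL=W FR=W RL=W RR=W

after cmd 1 (t=44): FL=S FR=W RL=W RR=S
after cmd 2 (t=59): FL=W FR=S RL=S RR=W
after cmd 3 (t=68): FL=S FR=W RL=W RR=S
after cmd 4 (t=75): FL=W FR=W RL=W RR=W


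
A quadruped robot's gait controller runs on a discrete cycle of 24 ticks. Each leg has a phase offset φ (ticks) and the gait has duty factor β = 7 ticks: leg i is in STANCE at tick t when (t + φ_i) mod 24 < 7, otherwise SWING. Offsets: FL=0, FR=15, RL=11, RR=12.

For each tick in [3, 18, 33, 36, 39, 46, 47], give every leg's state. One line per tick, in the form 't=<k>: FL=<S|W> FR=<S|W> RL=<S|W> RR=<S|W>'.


t=3: phase=(3,18,14,15) vs β=7 → FL=S FR=W RL=W RR=W
t=18: phase=(18,9,5,6) vs β=7 → FL=W FR=W RL=S RR=S
t=33: phase=(9,0,20,21) vs β=7 → FL=W FR=S RL=W RR=W
t=36: phase=(12,3,23,0) vs β=7 → FL=W FR=S RL=W RR=S
t=39: phase=(15,6,2,3) vs β=7 → FL=W FR=S RL=S RR=S
t=46: phase=(22,13,9,10) vs β=7 → FL=W FR=W RL=W RR=W
t=47: phase=(23,14,10,11) vs β=7 → FL=W FR=W RL=W RR=W

t=3: FL=S FR=W RL=W RR=W
t=18: FL=W FR=W RL=S RR=S
t=33: FL=W FR=S RL=W RR=W
t=36: FL=W FR=S RL=W RR=S
t=39: FL=W FR=S RL=S RR=S
t=46: FL=W FR=W RL=W RR=W
t=47: FL=W FR=W RL=W RR=W


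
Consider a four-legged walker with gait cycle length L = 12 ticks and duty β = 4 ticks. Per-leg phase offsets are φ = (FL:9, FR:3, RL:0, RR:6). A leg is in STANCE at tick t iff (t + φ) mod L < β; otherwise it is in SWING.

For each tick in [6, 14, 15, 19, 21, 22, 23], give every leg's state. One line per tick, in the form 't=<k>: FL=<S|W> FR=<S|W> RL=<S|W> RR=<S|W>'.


t=6: FL=S FR=W RL=W RR=S
t=14: FL=W FR=W RL=S RR=W
t=15: FL=S FR=W RL=S RR=W
t=19: FL=W FR=W RL=W RR=S
t=21: FL=W FR=S RL=W RR=S
t=22: FL=W FR=S RL=W RR=W
t=23: FL=W FR=S RL=W RR=W

t=6: phase=(3,9,6,0) vs β=4 → FL=S FR=W RL=W RR=S
t=14: phase=(11,5,2,8) vs β=4 → FL=W FR=W RL=S RR=W
t=15: phase=(0,6,3,9) vs β=4 → FL=S FR=W RL=S RR=W
t=19: phase=(4,10,7,1) vs β=4 → FL=W FR=W RL=W RR=S
t=21: phase=(6,0,9,3) vs β=4 → FL=W FR=S RL=W RR=S
t=22: phase=(7,1,10,4) vs β=4 → FL=W FR=S RL=W RR=W
t=23: phase=(8,2,11,5) vs β=4 → FL=W FR=S RL=W RR=W


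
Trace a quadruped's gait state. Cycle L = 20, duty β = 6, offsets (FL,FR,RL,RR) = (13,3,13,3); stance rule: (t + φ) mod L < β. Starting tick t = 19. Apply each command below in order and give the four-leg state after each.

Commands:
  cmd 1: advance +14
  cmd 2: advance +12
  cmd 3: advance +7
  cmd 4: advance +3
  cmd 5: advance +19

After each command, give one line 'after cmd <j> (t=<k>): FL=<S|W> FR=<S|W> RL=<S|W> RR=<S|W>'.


after cmd 1 (t=33): FL=W FR=W RL=W RR=W
after cmd 2 (t=45): FL=W FR=W RL=W RR=W
after cmd 3 (t=52): FL=S FR=W RL=S RR=W
after cmd 4 (t=55): FL=W FR=W RL=W RR=W
after cmd 5 (t=74): FL=W FR=W RL=W RR=W

start t=19: FL=W FR=S RL=W RR=S
cmd 1: advance +14 → t=33, phase=(6,16,6,16) → FL=W FR=W RL=W RR=W
cmd 2: advance +12 → t=45, phase=(18,8,18,8) → FL=W FR=W RL=W RR=W
cmd 3: advance +7 → t=52, phase=(5,15,5,15) → FL=S FR=W RL=S RR=W
cmd 4: advance +3 → t=55, phase=(8,18,8,18) → FL=W FR=W RL=W RR=W
cmd 5: advance +19 → t=74, phase=(7,17,7,17) → FL=W FR=W RL=W RR=W


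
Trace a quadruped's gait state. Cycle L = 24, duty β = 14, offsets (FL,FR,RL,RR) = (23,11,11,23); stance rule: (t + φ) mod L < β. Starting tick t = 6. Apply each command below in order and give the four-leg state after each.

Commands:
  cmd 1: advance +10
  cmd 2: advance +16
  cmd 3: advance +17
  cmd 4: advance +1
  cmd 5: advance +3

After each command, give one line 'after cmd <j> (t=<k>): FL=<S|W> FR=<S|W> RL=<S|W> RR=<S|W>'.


after cmd 1 (t=16): FL=W FR=S RL=S RR=W
after cmd 2 (t=32): FL=S FR=W RL=W RR=S
after cmd 3 (t=49): FL=S FR=S RL=S RR=S
after cmd 4 (t=50): FL=S FR=S RL=S RR=S
after cmd 5 (t=53): FL=S FR=W RL=W RR=S

start t=6: FL=S FR=W RL=W RR=S
cmd 1: advance +10 → t=16, phase=(15,3,3,15) → FL=W FR=S RL=S RR=W
cmd 2: advance +16 → t=32, phase=(7,19,19,7) → FL=S FR=W RL=W RR=S
cmd 3: advance +17 → t=49, phase=(0,12,12,0) → FL=S FR=S RL=S RR=S
cmd 4: advance +1 → t=50, phase=(1,13,13,1) → FL=S FR=S RL=S RR=S
cmd 5: advance +3 → t=53, phase=(4,16,16,4) → FL=S FR=W RL=W RR=S


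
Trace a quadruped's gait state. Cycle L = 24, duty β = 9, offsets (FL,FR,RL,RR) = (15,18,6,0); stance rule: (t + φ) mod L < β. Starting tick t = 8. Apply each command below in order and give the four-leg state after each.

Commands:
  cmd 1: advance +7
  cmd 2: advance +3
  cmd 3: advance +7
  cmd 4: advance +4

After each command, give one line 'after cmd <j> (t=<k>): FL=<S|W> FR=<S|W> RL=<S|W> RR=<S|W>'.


after cmd 1 (t=15): FL=S FR=W RL=W RR=W
after cmd 2 (t=18): FL=W FR=W RL=S RR=W
after cmd 3 (t=25): FL=W FR=W RL=S RR=S
after cmd 4 (t=29): FL=W FR=W RL=W RR=S

start t=8: FL=W FR=S RL=W RR=S
cmd 1: advance +7 → t=15, phase=(6,9,21,15) → FL=S FR=W RL=W RR=W
cmd 2: advance +3 → t=18, phase=(9,12,0,18) → FL=W FR=W RL=S RR=W
cmd 3: advance +7 → t=25, phase=(16,19,7,1) → FL=W FR=W RL=S RR=S
cmd 4: advance +4 → t=29, phase=(20,23,11,5) → FL=W FR=W RL=W RR=S


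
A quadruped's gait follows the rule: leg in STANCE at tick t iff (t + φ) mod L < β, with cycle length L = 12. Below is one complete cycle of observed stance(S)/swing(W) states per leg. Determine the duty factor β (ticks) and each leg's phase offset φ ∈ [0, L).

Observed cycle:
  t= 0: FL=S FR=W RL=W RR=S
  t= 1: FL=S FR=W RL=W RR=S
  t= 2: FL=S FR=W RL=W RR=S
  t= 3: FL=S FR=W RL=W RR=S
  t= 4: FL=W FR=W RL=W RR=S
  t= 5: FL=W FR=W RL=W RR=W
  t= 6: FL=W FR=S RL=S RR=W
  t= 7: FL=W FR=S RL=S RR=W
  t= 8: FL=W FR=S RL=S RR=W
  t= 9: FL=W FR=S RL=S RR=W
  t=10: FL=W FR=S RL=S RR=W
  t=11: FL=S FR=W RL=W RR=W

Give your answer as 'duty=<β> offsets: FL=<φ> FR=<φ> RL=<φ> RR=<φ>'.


duty β = stance ticks per leg = 5
FL: stance ticks = 5; W→S at t=11 → φ=1
FR: stance ticks = 5; W→S at t=6 → φ=6
RL: stance ticks = 5; W→S at t=6 → φ=6
RR: stance ticks = 5; W→S at t=0 → φ=0

duty=5 offsets: FL=1 FR=6 RL=6 RR=0


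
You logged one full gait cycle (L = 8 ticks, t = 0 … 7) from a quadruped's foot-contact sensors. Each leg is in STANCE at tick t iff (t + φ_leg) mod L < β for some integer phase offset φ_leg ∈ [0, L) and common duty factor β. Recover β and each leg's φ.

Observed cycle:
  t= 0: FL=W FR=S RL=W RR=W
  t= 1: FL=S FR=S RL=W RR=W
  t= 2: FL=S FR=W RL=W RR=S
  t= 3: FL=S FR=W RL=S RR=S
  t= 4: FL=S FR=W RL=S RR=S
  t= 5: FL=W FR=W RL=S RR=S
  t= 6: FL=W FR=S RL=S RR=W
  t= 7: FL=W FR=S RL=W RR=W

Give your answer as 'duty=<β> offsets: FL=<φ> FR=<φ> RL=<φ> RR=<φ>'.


duty β = stance ticks per leg = 4
FL: stance ticks = 4; W→S at t=1 → φ=7
FR: stance ticks = 4; W→S at t=6 → φ=2
RL: stance ticks = 4; W→S at t=3 → φ=5
RR: stance ticks = 4; W→S at t=2 → φ=6

duty=4 offsets: FL=7 FR=2 RL=5 RR=6


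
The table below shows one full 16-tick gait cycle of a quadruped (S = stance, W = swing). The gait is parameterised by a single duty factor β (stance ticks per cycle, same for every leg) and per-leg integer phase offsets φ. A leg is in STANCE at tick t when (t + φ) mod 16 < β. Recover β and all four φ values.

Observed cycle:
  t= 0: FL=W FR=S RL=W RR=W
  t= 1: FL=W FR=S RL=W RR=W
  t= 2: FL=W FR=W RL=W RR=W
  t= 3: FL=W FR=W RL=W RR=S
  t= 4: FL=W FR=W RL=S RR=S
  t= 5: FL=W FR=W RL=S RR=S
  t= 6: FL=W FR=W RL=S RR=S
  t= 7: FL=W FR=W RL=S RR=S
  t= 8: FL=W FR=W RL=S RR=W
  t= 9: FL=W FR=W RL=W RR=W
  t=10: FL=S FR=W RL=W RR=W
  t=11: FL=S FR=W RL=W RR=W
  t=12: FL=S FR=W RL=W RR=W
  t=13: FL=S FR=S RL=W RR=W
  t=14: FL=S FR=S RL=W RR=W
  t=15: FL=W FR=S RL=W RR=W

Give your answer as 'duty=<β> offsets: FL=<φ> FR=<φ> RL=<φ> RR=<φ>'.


duty=5 offsets: FL=6 FR=3 RL=12 RR=13

duty β = stance ticks per leg = 5
FL: stance ticks = 5; W→S at t=10 → φ=6
FR: stance ticks = 5; W→S at t=13 → φ=3
RL: stance ticks = 5; W→S at t=4 → φ=12
RR: stance ticks = 5; W→S at t=3 → φ=13


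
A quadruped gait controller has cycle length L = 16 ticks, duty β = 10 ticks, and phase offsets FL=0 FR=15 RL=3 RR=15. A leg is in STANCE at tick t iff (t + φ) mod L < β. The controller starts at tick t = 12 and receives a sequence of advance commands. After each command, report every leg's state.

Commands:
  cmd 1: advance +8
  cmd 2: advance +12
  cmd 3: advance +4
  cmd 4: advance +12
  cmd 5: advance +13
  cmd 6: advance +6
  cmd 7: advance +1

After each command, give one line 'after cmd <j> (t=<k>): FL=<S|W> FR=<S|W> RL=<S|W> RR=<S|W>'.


after cmd 1 (t=20): FL=S FR=S RL=S RR=S
after cmd 2 (t=32): FL=S FR=W RL=S RR=W
after cmd 3 (t=36): FL=S FR=S RL=S RR=S
after cmd 4 (t=48): FL=S FR=W RL=S RR=W
after cmd 5 (t=61): FL=W FR=W RL=S RR=W
after cmd 6 (t=67): FL=S FR=S RL=S RR=S
after cmd 7 (t=68): FL=S FR=S RL=S RR=S

start t=12: FL=W FR=W RL=W RR=W
cmd 1: advance +8 → t=20, phase=(4,3,7,3) → FL=S FR=S RL=S RR=S
cmd 2: advance +12 → t=32, phase=(0,15,3,15) → FL=S FR=W RL=S RR=W
cmd 3: advance +4 → t=36, phase=(4,3,7,3) → FL=S FR=S RL=S RR=S
cmd 4: advance +12 → t=48, phase=(0,15,3,15) → FL=S FR=W RL=S RR=W
cmd 5: advance +13 → t=61, phase=(13,12,0,12) → FL=W FR=W RL=S RR=W
cmd 6: advance +6 → t=67, phase=(3,2,6,2) → FL=S FR=S RL=S RR=S
cmd 7: advance +1 → t=68, phase=(4,3,7,3) → FL=S FR=S RL=S RR=S


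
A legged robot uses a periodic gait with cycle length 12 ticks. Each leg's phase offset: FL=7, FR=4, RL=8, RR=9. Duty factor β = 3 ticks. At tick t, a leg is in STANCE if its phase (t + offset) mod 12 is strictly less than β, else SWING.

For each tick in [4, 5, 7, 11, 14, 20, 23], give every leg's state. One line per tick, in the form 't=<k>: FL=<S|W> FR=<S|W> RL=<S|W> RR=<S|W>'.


t=4: phase=(11,8,0,1) vs β=3 → FL=W FR=W RL=S RR=S
t=5: phase=(0,9,1,2) vs β=3 → FL=S FR=W RL=S RR=S
t=7: phase=(2,11,3,4) vs β=3 → FL=S FR=W RL=W RR=W
t=11: phase=(6,3,7,8) vs β=3 → FL=W FR=W RL=W RR=W
t=14: phase=(9,6,10,11) vs β=3 → FL=W FR=W RL=W RR=W
t=20: phase=(3,0,4,5) vs β=3 → FL=W FR=S RL=W RR=W
t=23: phase=(6,3,7,8) vs β=3 → FL=W FR=W RL=W RR=W

t=4: FL=W FR=W RL=S RR=S
t=5: FL=S FR=W RL=S RR=S
t=7: FL=S FR=W RL=W RR=W
t=11: FL=W FR=W RL=W RR=W
t=14: FL=W FR=W RL=W RR=W
t=20: FL=W FR=S RL=W RR=W
t=23: FL=W FR=W RL=W RR=W


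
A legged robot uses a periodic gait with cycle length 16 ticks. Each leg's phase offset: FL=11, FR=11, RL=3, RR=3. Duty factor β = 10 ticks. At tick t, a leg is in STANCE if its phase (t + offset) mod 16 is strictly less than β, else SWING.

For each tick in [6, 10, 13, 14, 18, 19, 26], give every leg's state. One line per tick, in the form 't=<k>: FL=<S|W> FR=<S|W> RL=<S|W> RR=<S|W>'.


t=6: FL=S FR=S RL=S RR=S
t=10: FL=S FR=S RL=W RR=W
t=13: FL=S FR=S RL=S RR=S
t=14: FL=S FR=S RL=S RR=S
t=18: FL=W FR=W RL=S RR=S
t=19: FL=W FR=W RL=S RR=S
t=26: FL=S FR=S RL=W RR=W

t=6: phase=(1,1,9,9) vs β=10 → FL=S FR=S RL=S RR=S
t=10: phase=(5,5,13,13) vs β=10 → FL=S FR=S RL=W RR=W
t=13: phase=(8,8,0,0) vs β=10 → FL=S FR=S RL=S RR=S
t=14: phase=(9,9,1,1) vs β=10 → FL=S FR=S RL=S RR=S
t=18: phase=(13,13,5,5) vs β=10 → FL=W FR=W RL=S RR=S
t=19: phase=(14,14,6,6) vs β=10 → FL=W FR=W RL=S RR=S
t=26: phase=(5,5,13,13) vs β=10 → FL=S FR=S RL=W RR=W
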